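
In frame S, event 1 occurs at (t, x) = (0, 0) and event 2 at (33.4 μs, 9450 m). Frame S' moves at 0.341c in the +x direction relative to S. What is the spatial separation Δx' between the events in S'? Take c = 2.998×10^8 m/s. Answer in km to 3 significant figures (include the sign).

Δx' ≈ 6.42 km

γ = 1/√(1 − 0.341²) = 1.0638
Δx' = γ(Δx − vΔt) = 1.0638 × (9450 m − 0.341×(2.998×10^8 m/s)×33.4×10^-6 s)
= 1.0638 × (6035.5 m) = 6.42 km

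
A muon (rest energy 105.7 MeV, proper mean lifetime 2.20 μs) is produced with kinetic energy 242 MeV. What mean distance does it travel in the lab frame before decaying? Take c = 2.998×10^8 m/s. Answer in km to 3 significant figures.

γ = 1 + K/(m₀c²) = 1 + 242/105.7 = 3.2895
β = √(1 − 1/γ²) = 0.95267
Dilated lifetime: γτ₀ = 3.2895 × 2.20 μs = 7.2369 μs
d = βc·γτ₀ = 0.95267 × (2.998×10^8 m/s) × 7.2369×10^-6 s = 2.07 km

d ≈ 2.07 km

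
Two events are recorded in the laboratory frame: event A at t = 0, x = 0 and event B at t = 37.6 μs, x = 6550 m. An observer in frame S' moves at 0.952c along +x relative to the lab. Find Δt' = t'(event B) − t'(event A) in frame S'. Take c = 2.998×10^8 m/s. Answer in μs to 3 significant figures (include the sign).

γ = 1/√(1 − 0.952²) = 3.2669
Δt' = γ(Δt − vΔx/c²) = 3.2669 × (37.6 μs − 0.952×6550 m / (2.998×10^8 m/s))
= 3.2669 × (16.801 μs) = 54.9 μs

Δt' ≈ 54.9 μs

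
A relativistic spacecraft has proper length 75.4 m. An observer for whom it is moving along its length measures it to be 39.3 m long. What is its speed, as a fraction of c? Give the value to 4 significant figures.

β ≈ 0.8534

γ = L₀/L = 75.4/39.3 = 1.91858
β = √(1 − 1/γ²) = 0.8534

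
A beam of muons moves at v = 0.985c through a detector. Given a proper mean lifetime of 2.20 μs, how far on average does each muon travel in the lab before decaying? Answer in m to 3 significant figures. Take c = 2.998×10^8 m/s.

γ = 1/√(1 − 0.985²) = 5.7953
Dilated lifetime: Δt = γτ₀ = 5.7953 × 2.20 μs = 12.750 μs
d = vΔt = 0.985c × 12.750 μs = 2.9530×10^8 m/s × 1.2750×10^-5 s = 3760 m

d ≈ 3760 m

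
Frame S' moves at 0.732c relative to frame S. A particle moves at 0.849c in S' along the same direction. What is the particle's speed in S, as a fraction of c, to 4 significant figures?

u ≈ 0.9750c

Relativistic velocity addition: u = (u' + v)/(1 + u'v/c²)
= (0.849 + 0.732)/(1 + 0.849×0.732) = 1.581/1.62147 = 0.9750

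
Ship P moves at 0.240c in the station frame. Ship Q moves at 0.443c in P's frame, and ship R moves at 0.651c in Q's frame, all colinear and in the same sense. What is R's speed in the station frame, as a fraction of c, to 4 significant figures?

u ≈ 0.9047c

Compose boost 2: (0.443 + 0.240)/(1 + 0.443×0.240) = 0.6830/1.10632 = 0.617362
Compose boost 3: (0.651 + 0.617362)/(1 + 0.651×0.617362) = 1.26836/1.40190 = 0.9047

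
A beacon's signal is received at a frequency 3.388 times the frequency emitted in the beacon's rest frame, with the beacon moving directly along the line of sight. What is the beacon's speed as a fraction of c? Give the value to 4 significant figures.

f_obs/f_src = √((1+β)/(1−β)) = 3.388  ⇒  (1+β)/(1−β) = 11.4785
β = |1 − D²|/(1 + D²) = |1 − 11.4785|/(1 + 11.4785) = 0.8397

β ≈ 0.8397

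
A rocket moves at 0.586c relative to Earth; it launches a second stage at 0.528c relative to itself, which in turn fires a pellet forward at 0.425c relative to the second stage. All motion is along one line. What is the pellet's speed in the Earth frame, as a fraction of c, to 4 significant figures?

u ≈ 0.9370c

Compose boost 2: (0.528 + 0.586)/(1 + 0.528×0.586) = 1.114/1.30941 = 0.850766
Compose boost 3: (0.425 + 0.850766)/(1 + 0.425×0.850766) = 1.27577/1.36158 = 0.9370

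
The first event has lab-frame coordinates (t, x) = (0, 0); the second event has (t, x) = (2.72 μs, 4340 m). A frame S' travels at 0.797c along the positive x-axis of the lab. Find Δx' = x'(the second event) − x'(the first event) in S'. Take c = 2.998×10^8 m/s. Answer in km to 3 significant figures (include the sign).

γ = 1/√(1 − 0.797²) = 1.6557
Δx' = γ(Δx − vΔt) = 1.6557 × (4340 m − 0.797×(2.998×10^8 m/s)×2.72×10^-6 s)
= 1.6557 × (3690.1 m) = 6.11 km

Δx' ≈ 6.11 km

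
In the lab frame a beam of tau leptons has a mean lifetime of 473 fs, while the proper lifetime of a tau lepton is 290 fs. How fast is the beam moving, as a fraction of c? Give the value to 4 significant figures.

γ = Δt/τ₀ = 473/290 = 1.63103
β = √(1 − 1/γ²) = √(1 − 1/1.63103²) = 0.7900

β ≈ 0.7900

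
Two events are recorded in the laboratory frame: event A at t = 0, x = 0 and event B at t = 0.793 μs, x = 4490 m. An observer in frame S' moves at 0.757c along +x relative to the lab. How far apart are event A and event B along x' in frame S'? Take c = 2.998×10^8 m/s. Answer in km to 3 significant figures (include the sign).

γ = 1/√(1 − 0.757²) = 1.5304
Δx' = γ(Δx − vΔt) = 1.5304 × (4490 m − 0.757×(2.998×10^8 m/s)×0.793×10^-6 s)
= 1.5304 × (4310.0 m) = 6.60 km

Δx' ≈ 6.60 km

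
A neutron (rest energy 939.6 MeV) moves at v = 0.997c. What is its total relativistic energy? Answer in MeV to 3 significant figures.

γ = 1/√(1 − 0.997²) = 12.920
E = γm₀c² = 12.920 × 939.6 MeV = 12100 MeV

E ≈ 12100 MeV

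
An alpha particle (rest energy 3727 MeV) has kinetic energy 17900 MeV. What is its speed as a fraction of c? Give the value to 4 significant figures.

γ = 1 + K/(m₀c²) = 1 + 17900/3727 = 5.80279
β = √(1 − 1/γ²) = 0.9850

β ≈ 0.9850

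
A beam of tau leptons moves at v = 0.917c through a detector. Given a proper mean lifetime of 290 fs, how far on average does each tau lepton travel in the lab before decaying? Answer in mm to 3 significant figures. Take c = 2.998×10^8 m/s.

γ = 1/√(1 − 0.917²) = 2.5070
Dilated lifetime: Δt = γτ₀ = 2.5070 × 290 fs = 727.02 fs
d = vΔt = 0.917c × 727.02 fs = 2.7492×10^8 m/s × 7.2702×10^-13 s = 0.200 mm

d ≈ 0.200 mm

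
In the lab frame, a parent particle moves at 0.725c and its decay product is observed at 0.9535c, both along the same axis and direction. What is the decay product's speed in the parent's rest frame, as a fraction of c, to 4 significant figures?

Inverse velocity addition: u' = (u − v)/(1 − uv/c²)
= (0.9535 − 0.725)/(1 − 0.9535×0.725) = 0.2285/0.308713 = 0.7402

u' ≈ 0.7402c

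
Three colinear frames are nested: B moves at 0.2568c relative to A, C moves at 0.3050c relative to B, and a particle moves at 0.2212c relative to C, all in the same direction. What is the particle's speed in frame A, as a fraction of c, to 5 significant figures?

u ≈ 0.66550c

Compose boost 2: (0.3050 + 0.2568)/(1 + 0.3050×0.2568) = 0.56180/1.078324 = 0.5209937
Compose boost 3: (0.2212 + 0.5209937)/(1 + 0.2212×0.5209937) = 0.7421937/1.115244 = 0.66550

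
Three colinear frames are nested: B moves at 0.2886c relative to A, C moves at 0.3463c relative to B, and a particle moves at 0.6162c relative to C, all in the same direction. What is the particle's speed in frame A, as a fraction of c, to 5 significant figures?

Compose boost 2: (0.3463 + 0.2886)/(1 + 0.3463×0.2886) = 0.63490/1.099942 = 0.5772122
Compose boost 3: (0.6162 + 0.5772122)/(1 + 0.6162×0.5772122) = 1.193412/1.355678 = 0.88031

u ≈ 0.88031c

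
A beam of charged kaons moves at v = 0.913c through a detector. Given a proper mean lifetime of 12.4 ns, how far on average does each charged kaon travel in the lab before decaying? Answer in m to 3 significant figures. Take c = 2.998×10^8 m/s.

γ = 1/√(1 − 0.913²) = 2.4512
Dilated lifetime: Δt = γτ₀ = 2.4512 × 12.4 ns = 30.395 ns
d = vΔt = 0.913c × 30.395 ns = 2.7372×10^8 m/s × 3.0395×10^-8 s = 8.32 m

d ≈ 8.32 m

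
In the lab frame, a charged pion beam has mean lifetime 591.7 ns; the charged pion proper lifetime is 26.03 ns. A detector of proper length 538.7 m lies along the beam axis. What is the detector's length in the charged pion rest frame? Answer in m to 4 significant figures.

L ≈ 23.70 m

Time dilation ⇒ γ = Δt/τ₀ = 591.7/26.03 = 22.7315
Length contraction: L = L₀/γ = 538.7/22.7315 = 23.70 m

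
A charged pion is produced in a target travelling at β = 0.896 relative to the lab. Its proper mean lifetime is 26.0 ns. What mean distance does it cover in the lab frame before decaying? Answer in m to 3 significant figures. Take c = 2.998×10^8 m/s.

d ≈ 15.7 m

γ = 1/√(1 − 0.896²) = 2.2520
Dilated lifetime: Δt = γτ₀ = 2.2520 × 26.0 ns = 58.551 ns
d = vΔt = 0.896c × 58.551 ns = 2.6862×10^8 m/s × 5.8551×10^-8 s = 15.7 m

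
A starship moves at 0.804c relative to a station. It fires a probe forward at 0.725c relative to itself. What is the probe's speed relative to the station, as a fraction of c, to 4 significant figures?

Relativistic velocity addition: u = (u' + v)/(1 + u'v/c²)
= (0.725 + 0.804)/(1 + 0.725×0.804) = 1.529/1.58290 = 0.9659

u ≈ 0.9659c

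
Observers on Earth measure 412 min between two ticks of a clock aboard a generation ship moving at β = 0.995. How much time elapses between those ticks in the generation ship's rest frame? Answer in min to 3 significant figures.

γ = 1/√(1 − 0.995²) = 10.013
Proper time: τ₀ = Δt/γ = 412/10.013 = 41.1 min

τ₀ ≈ 41.1 min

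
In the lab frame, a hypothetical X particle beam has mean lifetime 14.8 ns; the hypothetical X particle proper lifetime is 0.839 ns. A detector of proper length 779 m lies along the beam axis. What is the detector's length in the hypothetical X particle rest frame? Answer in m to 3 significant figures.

Time dilation ⇒ γ = Δt/τ₀ = 14.8/0.839 = 17.640
Length contraction: L = L₀/γ = 779/17.640 = 44.2 m

L ≈ 44.2 m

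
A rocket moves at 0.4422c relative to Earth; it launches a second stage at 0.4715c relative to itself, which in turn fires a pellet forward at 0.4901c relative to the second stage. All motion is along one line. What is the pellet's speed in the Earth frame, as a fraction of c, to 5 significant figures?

Compose boost 2: (0.4715 + 0.4422)/(1 + 0.4715×0.4422) = 0.91370/1.208497 = 0.7560629
Compose boost 3: (0.4901 + 0.7560629)/(1 + 0.4901×0.7560629) = 1.246163/1.370546 = 0.90925

u ≈ 0.90925c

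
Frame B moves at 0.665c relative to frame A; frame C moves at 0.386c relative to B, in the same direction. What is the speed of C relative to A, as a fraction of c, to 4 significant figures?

u ≈ 0.8363c

Compose boost 2: (0.386 + 0.665)/(1 + 0.386×0.665) = 1.051/1.25669 = 0.8363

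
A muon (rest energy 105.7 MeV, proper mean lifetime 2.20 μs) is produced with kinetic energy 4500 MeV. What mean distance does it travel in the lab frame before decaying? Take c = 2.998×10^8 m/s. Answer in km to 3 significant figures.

γ = 1 + K/(m₀c²) = 1 + 4500/105.7 = 43.573
β = √(1 − 1/γ²) = 0.99974
Dilated lifetime: γτ₀ = 43.573 × 2.20 μs = 95.861 μs
d = βc·γτ₀ = 0.99974 × (2.998×10^8 m/s) × 9.5861×10^-5 s = 28.7 km

d ≈ 28.7 km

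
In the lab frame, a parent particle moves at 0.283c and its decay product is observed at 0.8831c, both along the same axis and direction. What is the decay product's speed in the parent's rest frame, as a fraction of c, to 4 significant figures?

Inverse velocity addition: u' = (u − v)/(1 − uv/c²)
= (0.8831 − 0.283)/(1 − 0.8831×0.283) = 0.6001/0.750083 = 0.8000

u' ≈ 0.8000c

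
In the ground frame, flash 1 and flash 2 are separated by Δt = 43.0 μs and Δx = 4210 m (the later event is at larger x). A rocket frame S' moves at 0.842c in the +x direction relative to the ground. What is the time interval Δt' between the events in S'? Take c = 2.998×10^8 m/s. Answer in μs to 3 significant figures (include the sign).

Δt' ≈ 57.8 μs

γ = 1/√(1 − 0.842²) = 1.8536
Δt' = γ(Δt − vΔx/c²) = 1.8536 × (43.0 μs − 0.842×4210 m / (2.998×10^8 m/s))
= 1.8536 × (31.176 μs) = 57.8 μs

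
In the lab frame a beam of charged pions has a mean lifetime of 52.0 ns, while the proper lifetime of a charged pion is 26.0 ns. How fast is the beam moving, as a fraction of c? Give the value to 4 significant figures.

β ≈ 0.8660

γ = Δt/τ₀ = 52.0/26.0 = 2.00000
β = √(1 − 1/γ²) = √(1 − 1/2.00000²) = 0.8660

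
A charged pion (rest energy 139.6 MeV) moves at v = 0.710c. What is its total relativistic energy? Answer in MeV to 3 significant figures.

E ≈ 198 MeV

γ = 1/√(1 − 0.710²) = 1.4200
E = γm₀c² = 1.4200 × 139.6 MeV = 198 MeV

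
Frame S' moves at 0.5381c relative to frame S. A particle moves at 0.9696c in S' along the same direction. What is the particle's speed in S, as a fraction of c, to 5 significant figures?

Relativistic velocity addition: u = (u' + v)/(1 + u'v/c²)
= (0.9696 + 0.5381)/(1 + 0.9696×0.5381) = 1.5077/1.521742 = 0.99077

u ≈ 0.99077c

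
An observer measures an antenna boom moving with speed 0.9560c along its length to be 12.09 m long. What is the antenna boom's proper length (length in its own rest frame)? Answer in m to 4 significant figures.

γ = 1/√(1 − 0.9560²) = 3.40870
L₀ = γL = 3.40870 × 12.09 = 41.21 m

L₀ ≈ 41.21 m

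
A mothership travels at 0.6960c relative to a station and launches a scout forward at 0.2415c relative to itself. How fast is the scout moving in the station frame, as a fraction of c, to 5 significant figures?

Compose boost 2: (0.2415 + 0.6960)/(1 + 0.2415×0.6960) = 0.93750/1.168084 = 0.80260

u ≈ 0.80260c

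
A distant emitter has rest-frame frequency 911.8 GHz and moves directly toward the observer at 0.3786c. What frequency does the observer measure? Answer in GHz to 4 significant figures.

Relativistic Doppler: f_obs = f_src √((1+β)/(1−β))
= 911.8 × √(1.37860/0.621400) = 911.8 × 1.48948 = 1358 GHz

f_obs ≈ 1358 GHz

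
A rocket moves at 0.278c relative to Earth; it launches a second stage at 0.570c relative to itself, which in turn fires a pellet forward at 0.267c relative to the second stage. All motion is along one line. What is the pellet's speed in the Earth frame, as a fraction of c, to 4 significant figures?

Compose boost 2: (0.570 + 0.278)/(1 + 0.570×0.278) = 0.8480/1.15846 = 0.732006
Compose boost 3: (0.267 + 0.732006)/(1 + 0.267×0.732006) = 0.999006/1.19545 = 0.8357

u ≈ 0.8357c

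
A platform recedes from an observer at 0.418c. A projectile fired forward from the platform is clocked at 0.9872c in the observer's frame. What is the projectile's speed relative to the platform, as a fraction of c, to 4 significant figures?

Inverse velocity addition: u' = (u − v)/(1 − uv/c²)
= (0.9872 − 0.418)/(1 − 0.9872×0.418) = 0.5692/0.587350 = 0.9691

u' ≈ 0.9691c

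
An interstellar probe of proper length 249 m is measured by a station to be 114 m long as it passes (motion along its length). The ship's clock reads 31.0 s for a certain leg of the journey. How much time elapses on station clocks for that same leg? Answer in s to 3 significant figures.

Length contraction ⇒ γ = L₀/L = 249/114 = 2.1842
Time dilation: Δt = γτ₀ = 2.1842 × 31.0 s = 67.7 s

Δt ≈ 67.7 s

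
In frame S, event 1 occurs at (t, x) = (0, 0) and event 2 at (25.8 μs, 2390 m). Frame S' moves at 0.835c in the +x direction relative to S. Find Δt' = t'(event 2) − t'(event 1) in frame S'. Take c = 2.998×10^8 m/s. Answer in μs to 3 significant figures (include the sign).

γ = 1/√(1 − 0.835²) = 1.8174
Δt' = γ(Δt − vΔx/c²) = 1.8174 × (25.8 μs − 0.835×2390 m / (2.998×10^8 m/s))
= 1.8174 × (19.143 μs) = 34.8 μs

Δt' ≈ 34.8 μs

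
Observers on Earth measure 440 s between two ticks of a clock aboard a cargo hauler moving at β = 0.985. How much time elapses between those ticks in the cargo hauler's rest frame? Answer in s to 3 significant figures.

γ = 1/√(1 − 0.985²) = 5.7953
Proper time: τ₀ = Δt/γ = 440/5.7953 = 75.9 s

τ₀ ≈ 75.9 s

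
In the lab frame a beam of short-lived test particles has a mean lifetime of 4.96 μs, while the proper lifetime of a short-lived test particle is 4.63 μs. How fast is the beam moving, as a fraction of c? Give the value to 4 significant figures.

β ≈ 0.3587

γ = Δt/τ₀ = 4.96/4.63 = 1.07127
β = √(1 − 1/γ²) = √(1 − 1/1.07127²) = 0.3587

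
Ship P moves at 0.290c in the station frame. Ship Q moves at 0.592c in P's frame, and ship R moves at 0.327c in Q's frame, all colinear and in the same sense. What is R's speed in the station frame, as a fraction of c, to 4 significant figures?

Compose boost 2: (0.592 + 0.290)/(1 + 0.592×0.290) = 0.8820/1.17168 = 0.752765
Compose boost 3: (0.327 + 0.752765)/(1 + 0.327×0.752765) = 1.07977/1.24615 = 0.8665

u ≈ 0.8665c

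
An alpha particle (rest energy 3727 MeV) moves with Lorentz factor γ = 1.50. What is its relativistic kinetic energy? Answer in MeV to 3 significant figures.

γ = 1.50 (given)
K = (γ − 1)m₀c² = (1.50 − 1) × 3727 MeV = 0.50000 × 3727 MeV = 1860 MeV

K ≈ 1860 MeV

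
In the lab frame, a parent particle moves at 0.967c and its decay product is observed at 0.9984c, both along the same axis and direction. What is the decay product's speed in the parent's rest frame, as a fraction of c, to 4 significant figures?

Inverse velocity addition: u' = (u − v)/(1 − uv/c²)
= (0.9984 − 0.967)/(1 − 0.9984×0.967) = 0.03140/0.0345472 = 0.9089

u' ≈ 0.9089c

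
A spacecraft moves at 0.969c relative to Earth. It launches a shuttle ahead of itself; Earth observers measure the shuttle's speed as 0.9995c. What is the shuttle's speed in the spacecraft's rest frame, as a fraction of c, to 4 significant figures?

Inverse velocity addition: u' = (u − v)/(1 − uv/c²)
= (0.9995 − 0.969)/(1 − 0.9995×0.969) = 0.03050/0.0314845 = 0.9687

u' ≈ 0.9687c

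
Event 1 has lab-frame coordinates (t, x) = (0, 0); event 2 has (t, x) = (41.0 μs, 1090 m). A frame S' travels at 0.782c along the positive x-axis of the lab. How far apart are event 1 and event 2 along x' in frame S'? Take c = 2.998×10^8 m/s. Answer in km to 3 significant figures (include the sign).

Δx' ≈ -13.7 km

γ = 1/√(1 − 0.782²) = 1.6044
Δx' = γ(Δx − vΔt) = 1.6044 × (1090 m − 0.782×(2.998×10^8 m/s)×41.0×10^-6 s)
= 1.6044 × (-8522.2 m) = -13.7 km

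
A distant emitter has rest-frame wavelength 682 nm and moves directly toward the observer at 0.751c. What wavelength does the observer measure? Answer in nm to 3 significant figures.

Relativistic Doppler: λ_obs = λ_src √((1−β)/(1+β))
= 682 × √(0.24900/1.7510) = 682 × 0.37710 = 257 nm

λ_obs ≈ 257 nm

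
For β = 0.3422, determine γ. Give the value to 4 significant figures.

γ ≈ 1.064

γ = 1/√(1 − β²) = 1/√(1 − 0.3422²) = 1/√(0.882899) = 1.064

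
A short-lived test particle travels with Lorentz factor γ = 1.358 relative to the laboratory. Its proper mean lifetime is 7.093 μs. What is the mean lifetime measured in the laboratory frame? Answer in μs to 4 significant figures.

γ = 1.358 (given)
Time dilation: Δt = γτ₀ = 1.358 × 7.093 μs = 9.632 μs

Δt ≈ 9.632 μs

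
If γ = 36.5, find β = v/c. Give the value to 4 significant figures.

β = √(1 − 1/γ²) = √(1 − 1/36.5²) = √(0.999249) = 0.9996

β ≈ 0.9996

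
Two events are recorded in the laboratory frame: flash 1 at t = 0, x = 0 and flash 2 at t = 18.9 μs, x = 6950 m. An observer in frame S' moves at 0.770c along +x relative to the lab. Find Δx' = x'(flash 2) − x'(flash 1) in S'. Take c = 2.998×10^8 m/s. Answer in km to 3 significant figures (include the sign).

Δx' ≈ 4.05 km

γ = 1/√(1 − 0.770²) = 1.5673
Δx' = γ(Δx − vΔt) = 1.5673 × (6950 m − 0.770×(2.998×10^8 m/s)×18.9×10^-6 s)
= 1.5673 × (2587.0 m) = 4.05 km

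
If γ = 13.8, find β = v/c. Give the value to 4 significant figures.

β = √(1 − 1/γ²) = √(1 − 1/13.8²) = √(0.994749) = 0.9974

β ≈ 0.9974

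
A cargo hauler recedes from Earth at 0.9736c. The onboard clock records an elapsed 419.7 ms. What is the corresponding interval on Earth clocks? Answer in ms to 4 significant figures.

Δt ≈ 1839 ms

γ = 1/√(1 − 0.9736²) = 4.38095
Time dilation: Δt = γτ₀ = 4.38095 × 419.7 ms = 1839 ms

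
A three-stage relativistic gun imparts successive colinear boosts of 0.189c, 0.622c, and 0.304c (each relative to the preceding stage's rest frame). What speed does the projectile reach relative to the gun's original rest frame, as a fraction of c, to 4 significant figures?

u ≈ 0.8436c

Compose boost 2: (0.622 + 0.189)/(1 + 0.622×0.189) = 0.8110/1.11756 = 0.725689
Compose boost 3: (0.304 + 0.725689)/(1 + 0.304×0.725689) = 1.02969/1.22061 = 0.8436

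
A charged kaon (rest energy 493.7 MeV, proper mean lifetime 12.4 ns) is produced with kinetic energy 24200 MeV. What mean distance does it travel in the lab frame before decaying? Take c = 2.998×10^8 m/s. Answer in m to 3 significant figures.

γ = 1 + K/(m₀c²) = 1 + 24200/493.7 = 50.018
β = √(1 − 1/γ²) = 0.99980
Dilated lifetime: γτ₀ = 50.018 × 12.4 ns = 620.22 ns
d = βc·γτ₀ = 0.99980 × (2.998×10^8 m/s) × 6.2022×10^-7 s = 186 m

d ≈ 186 m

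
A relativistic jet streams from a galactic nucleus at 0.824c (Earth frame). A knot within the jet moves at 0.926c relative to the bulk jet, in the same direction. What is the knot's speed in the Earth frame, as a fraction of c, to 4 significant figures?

Relativistic velocity addition: u = (u' + v)/(1 + u'v/c²)
= (0.926 + 0.824)/(1 + 0.926×0.824) = 1.750/1.76302 = 0.9926

u ≈ 0.9926c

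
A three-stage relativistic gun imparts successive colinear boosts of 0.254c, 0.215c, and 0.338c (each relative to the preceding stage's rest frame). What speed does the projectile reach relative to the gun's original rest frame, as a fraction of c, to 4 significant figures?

u ≈ 0.6804c

Compose boost 2: (0.215 + 0.254)/(1 + 0.215×0.254) = 0.4690/1.05461 = 0.444714
Compose boost 3: (0.338 + 0.444714)/(1 + 0.338×0.444714) = 0.782714/1.15031 = 0.6804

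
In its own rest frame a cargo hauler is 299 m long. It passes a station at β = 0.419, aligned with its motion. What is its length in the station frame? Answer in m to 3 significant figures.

L ≈ 271 m

γ = 1/√(1 − 0.419²) = 1.1013
Length contraction: L = L₀/γ = 299/1.1013 = 271 m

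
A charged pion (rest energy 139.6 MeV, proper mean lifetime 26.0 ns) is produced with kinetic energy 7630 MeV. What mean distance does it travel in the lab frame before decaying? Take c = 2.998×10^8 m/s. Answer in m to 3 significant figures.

d ≈ 434 m

γ = 1 + K/(m₀c²) = 1 + 7630/139.6 = 55.656
β = √(1 − 1/γ²) = 0.99984
Dilated lifetime: γτ₀ = 55.656 × 26.0 ns = 1447.1 ns
d = βc·γτ₀ = 0.99984 × (2.998×10^8 m/s) × 1.4471×10^-6 s = 434 m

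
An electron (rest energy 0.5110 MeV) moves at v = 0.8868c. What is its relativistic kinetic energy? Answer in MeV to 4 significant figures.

γ = 1/√(1 − 0.8868²) = 2.16378
K = (γ − 1)m₀c² = (2.16378 − 1) × 0.5110 MeV = 1.16378 × 0.5110 MeV = 0.5947 MeV

K ≈ 0.5947 MeV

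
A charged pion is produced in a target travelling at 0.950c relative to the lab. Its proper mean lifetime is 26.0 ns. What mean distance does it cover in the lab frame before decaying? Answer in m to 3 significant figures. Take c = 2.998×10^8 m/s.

d ≈ 23.7 m

γ = 1/√(1 − 0.950²) = 3.2026
Dilated lifetime: Δt = γτ₀ = 3.2026 × 26.0 ns = 83.267 ns
d = vΔt = 0.950c × 83.267 ns = 2.8481×10^8 m/s × 8.3267×10^-8 s = 23.7 m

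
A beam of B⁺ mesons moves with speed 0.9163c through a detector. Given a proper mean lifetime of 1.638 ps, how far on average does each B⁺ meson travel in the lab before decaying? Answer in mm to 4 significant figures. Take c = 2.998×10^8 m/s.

γ = 1/√(1 − 0.9163²) = 2.49693
Dilated lifetime: Δt = γτ₀ = 2.49693 × 1.638 ps = 4.08996 ps
d = vΔt = 0.9163c × 4.08996 ps = 2.74707×10^8 m/s × 4.08996×10^-12 s = 1.124 mm

d ≈ 1.124 mm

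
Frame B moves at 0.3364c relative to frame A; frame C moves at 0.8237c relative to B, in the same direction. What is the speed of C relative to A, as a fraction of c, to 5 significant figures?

u ≈ 0.90839c

Compose boost 2: (0.8237 + 0.3364)/(1 + 0.8237×0.3364) = 1.1601/1.277093 = 0.90839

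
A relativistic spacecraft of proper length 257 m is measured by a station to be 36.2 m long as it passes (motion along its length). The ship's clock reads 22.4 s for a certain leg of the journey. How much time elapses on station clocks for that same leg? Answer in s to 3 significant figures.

Length contraction ⇒ γ = L₀/L = 257/36.2 = 7.0994
Time dilation: Δt = γτ₀ = 7.0994 × 22.4 s = 159 s

Δt ≈ 159 s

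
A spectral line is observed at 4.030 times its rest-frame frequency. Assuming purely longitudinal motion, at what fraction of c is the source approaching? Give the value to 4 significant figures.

β ≈ 0.8840

f_obs/f_src = √((1+β)/(1−β)) = 4.030  ⇒  (1+β)/(1−β) = 16.2409
β = |1 − D²|/(1 + D²) = |1 − 16.2409|/(1 + 16.2409) = 0.8840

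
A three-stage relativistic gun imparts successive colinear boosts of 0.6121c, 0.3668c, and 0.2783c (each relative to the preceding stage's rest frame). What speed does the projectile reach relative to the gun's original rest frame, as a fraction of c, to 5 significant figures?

Compose boost 2: (0.3668 + 0.6121)/(1 + 0.3668×0.6121) = 0.97890/1.224518 = 0.7994164
Compose boost 3: (0.2783 + 0.7994164)/(1 + 0.2783×0.7994164) = 1.077716/1.222478 = 0.88158

u ≈ 0.88158c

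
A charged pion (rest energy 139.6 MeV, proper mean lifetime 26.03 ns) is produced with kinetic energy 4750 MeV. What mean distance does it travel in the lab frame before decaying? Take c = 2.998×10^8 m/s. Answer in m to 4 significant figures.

d ≈ 273.2 m

γ = 1 + K/(m₀c²) = 1 + 4750/139.6 = 35.0258
β = √(1 − 1/γ²) = 0.999592
Dilated lifetime: γτ₀ = 35.0258 × 26.03 ns = 911.721 ns
d = βc·γτ₀ = 0.999592 × (2.998×10^8 m/s) × 9.11721×10^-7 s = 273.2 m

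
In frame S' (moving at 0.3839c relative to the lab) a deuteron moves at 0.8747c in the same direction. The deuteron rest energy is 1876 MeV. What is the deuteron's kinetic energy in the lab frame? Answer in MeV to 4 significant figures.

u_lab = (0.8747 + 0.3839)/(1 + 0.8747×0.3839) = 0.9422088
γ = 1/√(1 − 0.9422088²) = 2.98484
K = (γ − 1)m₀c² = (2.98484 − 1) × 1876 = 1.98484 × 1876 = 3724 MeV

K ≈ 3724 MeV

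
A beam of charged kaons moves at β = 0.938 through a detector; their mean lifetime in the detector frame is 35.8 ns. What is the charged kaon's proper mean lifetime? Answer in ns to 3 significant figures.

τ₀ ≈ 12.4 ns

γ = 1/√(1 − 0.938²) = 2.8849
Proper time: τ₀ = Δt/γ = 35.8/2.8849 = 12.4 ns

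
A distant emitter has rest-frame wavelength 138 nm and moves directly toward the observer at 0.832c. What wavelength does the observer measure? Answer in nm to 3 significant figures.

Relativistic Doppler: λ_obs = λ_src √((1−β)/(1+β))
= 138 × √(0.16800/1.8320) = 138 × 0.30283 = 41.8 nm

λ_obs ≈ 41.8 nm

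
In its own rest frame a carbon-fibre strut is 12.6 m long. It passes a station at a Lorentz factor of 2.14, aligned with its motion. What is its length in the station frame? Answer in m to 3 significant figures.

L ≈ 5.89 m

γ = 2.14 (given)
Length contraction: L = L₀/γ = 12.6/2.14 = 5.89 m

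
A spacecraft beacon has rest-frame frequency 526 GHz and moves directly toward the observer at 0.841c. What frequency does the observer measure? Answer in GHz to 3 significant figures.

f_obs ≈ 1790 GHz

Relativistic Doppler: f_obs = f_src √((1+β)/(1−β))
= 526 × √(1.8410/0.15900) = 526 × 3.4027 = 1790 GHz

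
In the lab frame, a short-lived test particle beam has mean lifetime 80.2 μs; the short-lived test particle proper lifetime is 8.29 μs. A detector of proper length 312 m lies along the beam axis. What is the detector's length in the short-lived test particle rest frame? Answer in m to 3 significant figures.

L ≈ 32.3 m

Time dilation ⇒ γ = Δt/τ₀ = 80.2/8.29 = 9.6743
Length contraction: L = L₀/γ = 312/9.6743 = 32.3 m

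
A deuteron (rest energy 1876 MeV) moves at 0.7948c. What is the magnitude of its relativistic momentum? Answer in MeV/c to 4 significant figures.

γ = 1/√(1 − 0.7948²) = 1.64780
p = γβm₀c = 1.64780 × 0.7948 × 1876 MeV/c = 2457 MeV/c

p ≈ 2457 MeV/c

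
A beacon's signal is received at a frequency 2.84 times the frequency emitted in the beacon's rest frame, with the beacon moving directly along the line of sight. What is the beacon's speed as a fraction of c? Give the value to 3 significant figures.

f_obs/f_src = √((1+β)/(1−β)) = 2.84  ⇒  (1+β)/(1−β) = 8.0656
β = |1 − D²|/(1 + D²) = |1 − 8.0656|/(1 + 8.0656) = 0.779

β ≈ 0.779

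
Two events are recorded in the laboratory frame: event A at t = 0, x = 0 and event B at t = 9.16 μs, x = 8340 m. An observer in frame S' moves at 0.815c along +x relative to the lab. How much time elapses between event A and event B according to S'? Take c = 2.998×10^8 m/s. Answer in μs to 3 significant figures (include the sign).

γ = 1/√(1 − 0.815²) = 1.7257
Δt' = γ(Δt − vΔx/c²) = 1.7257 × (9.16 μs − 0.815×8340 m / (2.998×10^8 m/s))
= 1.7257 × (-13.512 μs) = -23.3 μs

Δt' ≈ -23.3 μs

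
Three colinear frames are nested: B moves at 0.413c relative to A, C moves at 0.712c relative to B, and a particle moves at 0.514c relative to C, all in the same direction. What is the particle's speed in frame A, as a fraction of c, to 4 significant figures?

Compose boost 2: (0.712 + 0.413)/(1 + 0.712×0.413) = 1.125/1.29406 = 0.869360
Compose boost 3: (0.514 + 0.869360)/(1 + 0.514×0.869360) = 1.38336/1.44685 = 0.9561

u ≈ 0.9561c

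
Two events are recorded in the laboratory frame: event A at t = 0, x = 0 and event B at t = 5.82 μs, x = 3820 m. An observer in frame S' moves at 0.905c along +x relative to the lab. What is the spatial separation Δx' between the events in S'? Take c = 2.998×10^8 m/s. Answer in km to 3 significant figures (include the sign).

γ = 1/√(1 − 0.905²) = 2.3507
Δx' = γ(Δx − vΔt) = 2.3507 × (3820 m − 0.905×(2.998×10^8 m/s)×5.82×10^-6 s)
= 2.3507 × (2240.9 m) = 5.27 km

Δx' ≈ 5.27 km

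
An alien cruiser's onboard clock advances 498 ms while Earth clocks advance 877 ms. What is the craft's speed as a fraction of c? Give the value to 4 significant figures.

β ≈ 0.8231

γ = Δt/τ₀ = 877/498 = 1.76104
β = √(1 − 1/γ²) = √(1 − 1/1.76104²) = 0.8231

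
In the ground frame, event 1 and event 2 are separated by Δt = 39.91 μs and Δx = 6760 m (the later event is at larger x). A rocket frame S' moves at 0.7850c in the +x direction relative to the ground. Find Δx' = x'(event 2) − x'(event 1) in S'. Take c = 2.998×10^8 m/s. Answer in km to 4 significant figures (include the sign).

Δx' ≈ -4.249 km

γ = 1/√(1 − 0.7850²) = 1.61422
Δx' = γ(Δx − vΔt) = 1.61422 × (6760 m − 0.7850×(2.998×10^8 m/s)×39.91×10^-6 s)
= 1.61422 × (-2632.54 m) = -4.249 km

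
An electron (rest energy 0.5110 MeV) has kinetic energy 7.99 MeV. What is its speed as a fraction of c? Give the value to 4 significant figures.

β ≈ 0.9982

γ = 1 + K/(m₀c²) = 1 + 7.99/0.5110 = 16.6360
β = √(1 − 1/γ²) = 0.9982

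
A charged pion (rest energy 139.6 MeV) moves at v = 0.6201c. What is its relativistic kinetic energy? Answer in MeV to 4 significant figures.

γ = 1/√(1 − 0.6201²) = 1.27466
K = (γ − 1)m₀c² = (1.27466 − 1) × 139.6 MeV = 0.274660 × 139.6 MeV = 38.34 MeV

K ≈ 38.34 MeV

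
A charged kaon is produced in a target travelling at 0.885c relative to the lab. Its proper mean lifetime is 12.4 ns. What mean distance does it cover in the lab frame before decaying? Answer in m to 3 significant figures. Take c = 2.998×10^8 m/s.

γ = 1/√(1 − 0.885²) = 2.1478
Dilated lifetime: Δt = γτ₀ = 2.1478 × 12.4 ns = 26.633 ns
d = vΔt = 0.885c × 26.633 ns = 2.6532×10^8 m/s × 2.6633×10^-8 s = 7.07 m

d ≈ 7.07 m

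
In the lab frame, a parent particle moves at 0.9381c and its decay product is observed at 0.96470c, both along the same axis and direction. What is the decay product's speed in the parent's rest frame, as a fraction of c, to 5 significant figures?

Inverse velocity addition: u' = (u − v)/(1 − uv/c²)
= (0.96470 − 0.9381)/(1 − 0.96470×0.9381) = 0.026600/0.09501493 = 0.27996

u' ≈ 0.27996c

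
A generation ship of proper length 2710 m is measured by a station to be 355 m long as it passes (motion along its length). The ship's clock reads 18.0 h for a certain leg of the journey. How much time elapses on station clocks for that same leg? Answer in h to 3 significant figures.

Length contraction ⇒ γ = L₀/L = 2710/355 = 7.6338
Time dilation: Δt = γτ₀ = 7.6338 × 18.0 h = 137 h

Δt ≈ 137 h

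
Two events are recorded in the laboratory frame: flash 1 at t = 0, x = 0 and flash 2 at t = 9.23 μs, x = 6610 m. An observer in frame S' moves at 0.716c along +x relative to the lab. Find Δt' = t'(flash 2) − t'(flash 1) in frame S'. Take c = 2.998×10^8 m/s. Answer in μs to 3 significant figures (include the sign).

γ = 1/√(1 − 0.716²) = 1.4325
Δt' = γ(Δt − vΔx/c²) = 1.4325 × (9.23 μs − 0.716×6610 m / (2.998×10^8 m/s))
= 1.4325 × (-6.5564 μs) = -9.39 μs

Δt' ≈ -9.39 μs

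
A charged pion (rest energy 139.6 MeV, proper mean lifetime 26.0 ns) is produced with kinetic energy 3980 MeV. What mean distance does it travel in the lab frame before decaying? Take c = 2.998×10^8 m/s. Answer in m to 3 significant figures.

d ≈ 230 m

γ = 1 + K/(m₀c²) = 1 + 3980/139.6 = 29.510
β = √(1 − 1/γ²) = 0.99943
Dilated lifetime: γτ₀ = 29.510 × 26.0 ns = 767.26 ns
d = βc·γτ₀ = 0.99943 × (2.998×10^8 m/s) × 7.6726×10^-7 s = 230 m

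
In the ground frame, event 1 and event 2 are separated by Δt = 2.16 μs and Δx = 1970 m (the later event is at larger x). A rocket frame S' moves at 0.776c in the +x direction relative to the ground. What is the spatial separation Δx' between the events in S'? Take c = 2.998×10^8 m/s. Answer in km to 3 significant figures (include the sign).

γ = 1/√(1 − 0.776²) = 1.5855
Δx' = γ(Δx − vΔt) = 1.5855 × (1970 m − 0.776×(2.998×10^8 m/s)×2.16×10^-6 s)
= 1.5855 × (1467.5 m) = 2.33 km

Δx' ≈ 2.33 km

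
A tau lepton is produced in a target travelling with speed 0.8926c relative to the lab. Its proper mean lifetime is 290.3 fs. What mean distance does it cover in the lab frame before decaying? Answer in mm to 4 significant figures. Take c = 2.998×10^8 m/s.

d ≈ 0.1723 mm

γ = 1/√(1 − 0.8926²) = 2.21804
Dilated lifetime: Δt = γτ₀ = 2.21804 × 290.3 fs = 643.896 fs
d = vΔt = 0.8926c × 643.896 fs = 2.67601×10^8 m/s × 6.43896×10^-13 s = 0.1723 mm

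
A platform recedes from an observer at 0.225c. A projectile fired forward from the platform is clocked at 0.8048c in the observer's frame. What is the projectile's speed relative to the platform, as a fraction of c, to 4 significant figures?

u' ≈ 0.7080c

Inverse velocity addition: u' = (u − v)/(1 − uv/c²)
= (0.8048 − 0.225)/(1 − 0.8048×0.225) = 0.5798/0.818920 = 0.7080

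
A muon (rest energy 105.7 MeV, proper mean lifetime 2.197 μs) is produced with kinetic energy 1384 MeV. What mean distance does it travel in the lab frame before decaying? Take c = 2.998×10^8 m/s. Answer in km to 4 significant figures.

d ≈ 9.260 km

γ = 1 + K/(m₀c²) = 1 + 1384/105.7 = 14.0937
β = √(1 − 1/γ²) = 0.997480
Dilated lifetime: γτ₀ = 14.0937 × 2.197 μs = 30.9638 μs
d = βc·γτ₀ = 0.997480 × (2.998×10^8 m/s) × 3.09638×10^-5 s = 9.260 km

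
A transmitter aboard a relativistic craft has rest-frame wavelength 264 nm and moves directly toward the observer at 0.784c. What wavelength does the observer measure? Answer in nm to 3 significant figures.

Relativistic Doppler: λ_obs = λ_src √((1−β)/(1+β))
= 264 × √(0.21600/1.7840) = 264 × 0.34796 = 91.9 nm

λ_obs ≈ 91.9 nm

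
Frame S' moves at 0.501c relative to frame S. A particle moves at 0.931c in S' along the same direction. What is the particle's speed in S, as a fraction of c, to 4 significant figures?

Relativistic velocity addition: u = (u' + v)/(1 + u'v/c²)
= (0.931 + 0.501)/(1 + 0.931×0.501) = 1.432/1.46643 = 0.9765

u ≈ 0.9765c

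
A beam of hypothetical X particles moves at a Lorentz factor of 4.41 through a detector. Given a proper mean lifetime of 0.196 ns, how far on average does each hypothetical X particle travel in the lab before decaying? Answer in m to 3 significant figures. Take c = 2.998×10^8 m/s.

β = √(1 − 1/γ²) = √(1 − 1/4.41²) = 0.97395
Dilated lifetime: Δt = γτ₀ = 4.41 × 0.196 ns = 0.86436 ns
d = vΔt = 0.97395c × 0.86436 ns = 2.9199×10^8 m/s × 8.6436×10^-10 s = 0.252 m

d ≈ 0.252 m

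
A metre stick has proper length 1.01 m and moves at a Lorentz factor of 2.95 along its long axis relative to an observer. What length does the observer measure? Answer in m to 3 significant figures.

γ = 2.95 (given)
Length contraction: L = L₀/γ = 1.01/2.95 = 0.342 m

L ≈ 0.342 m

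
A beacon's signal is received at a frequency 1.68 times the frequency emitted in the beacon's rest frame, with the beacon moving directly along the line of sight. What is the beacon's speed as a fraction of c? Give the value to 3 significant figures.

β ≈ 0.477

f_obs/f_src = √((1+β)/(1−β)) = 1.68  ⇒  (1+β)/(1−β) = 2.8224
β = |1 − D²|/(1 + D²) = |1 − 2.8224|/(1 + 2.8224) = 0.477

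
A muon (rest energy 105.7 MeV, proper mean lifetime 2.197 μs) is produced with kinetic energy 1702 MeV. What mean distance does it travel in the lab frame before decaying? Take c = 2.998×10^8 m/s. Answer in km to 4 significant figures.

d ≈ 11.25 km

γ = 1 + K/(m₀c²) = 1 + 1702/105.7 = 17.1022
β = √(1 − 1/γ²) = 0.998289
Dilated lifetime: γτ₀ = 17.1022 × 2.197 μs = 37.5735 μs
d = βc·γτ₀ = 0.998289 × (2.998×10^8 m/s) × 3.75735×10^-5 s = 11.25 km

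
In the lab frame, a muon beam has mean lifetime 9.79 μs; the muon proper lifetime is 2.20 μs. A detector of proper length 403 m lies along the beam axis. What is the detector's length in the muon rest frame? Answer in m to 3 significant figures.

L ≈ 90.6 m

Time dilation ⇒ γ = Δt/τ₀ = 9.79/2.20 = 4.4500
Length contraction: L = L₀/γ = 403/4.4500 = 90.6 m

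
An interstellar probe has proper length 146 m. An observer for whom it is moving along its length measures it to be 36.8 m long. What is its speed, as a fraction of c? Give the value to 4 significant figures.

β ≈ 0.9677

γ = L₀/L = 146/36.8 = 3.96739
β = √(1 − 1/γ²) = 0.9677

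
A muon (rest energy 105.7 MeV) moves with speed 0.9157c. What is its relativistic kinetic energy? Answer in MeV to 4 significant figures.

γ = 1/√(1 − 0.9157²) = 2.48841
K = (γ − 1)m₀c² = (2.48841 − 1) × 105.7 MeV = 1.48841 × 105.7 MeV = 157.3 MeV

K ≈ 157.3 MeV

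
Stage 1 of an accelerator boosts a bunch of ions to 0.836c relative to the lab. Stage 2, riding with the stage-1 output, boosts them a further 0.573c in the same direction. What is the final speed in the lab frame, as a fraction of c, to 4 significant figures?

Compose boost 2: (0.573 + 0.836)/(1 + 0.573×0.836) = 1.409/1.47903 = 0.9527

u ≈ 0.9527c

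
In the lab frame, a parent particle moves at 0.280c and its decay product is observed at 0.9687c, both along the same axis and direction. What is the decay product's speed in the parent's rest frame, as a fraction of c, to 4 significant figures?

u' ≈ 0.9450c

Inverse velocity addition: u' = (u − v)/(1 − uv/c²)
= (0.9687 − 0.280)/(1 − 0.9687×0.280) = 0.6887/0.728764 = 0.9450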